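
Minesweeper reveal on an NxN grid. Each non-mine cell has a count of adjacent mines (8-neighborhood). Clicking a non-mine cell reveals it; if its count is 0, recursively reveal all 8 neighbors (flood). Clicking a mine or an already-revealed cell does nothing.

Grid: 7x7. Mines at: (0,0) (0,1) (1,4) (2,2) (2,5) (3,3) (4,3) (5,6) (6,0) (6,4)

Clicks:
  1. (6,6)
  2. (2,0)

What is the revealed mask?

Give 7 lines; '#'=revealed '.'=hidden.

Answer: .......
##.....
##.....
###....
###....
###....
......#

Derivation:
Click 1 (6,6) count=1: revealed 1 new [(6,6)] -> total=1
Click 2 (2,0) count=0: revealed 13 new [(1,0) (1,1) (2,0) (2,1) (3,0) (3,1) (3,2) (4,0) (4,1) (4,2) (5,0) (5,1) (5,2)] -> total=14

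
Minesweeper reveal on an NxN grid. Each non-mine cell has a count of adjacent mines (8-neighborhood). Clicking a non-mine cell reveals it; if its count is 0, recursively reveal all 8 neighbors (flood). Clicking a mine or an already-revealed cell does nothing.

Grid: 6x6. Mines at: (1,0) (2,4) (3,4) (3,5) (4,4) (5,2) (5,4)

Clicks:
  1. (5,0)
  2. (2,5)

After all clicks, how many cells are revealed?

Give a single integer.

Click 1 (5,0) count=0: revealed 24 new [(0,1) (0,2) (0,3) (0,4) (0,5) (1,1) (1,2) (1,3) (1,4) (1,5) (2,0) (2,1) (2,2) (2,3) (3,0) (3,1) (3,2) (3,3) (4,0) (4,1) (4,2) (4,3) (5,0) (5,1)] -> total=24
Click 2 (2,5) count=3: revealed 1 new [(2,5)] -> total=25

Answer: 25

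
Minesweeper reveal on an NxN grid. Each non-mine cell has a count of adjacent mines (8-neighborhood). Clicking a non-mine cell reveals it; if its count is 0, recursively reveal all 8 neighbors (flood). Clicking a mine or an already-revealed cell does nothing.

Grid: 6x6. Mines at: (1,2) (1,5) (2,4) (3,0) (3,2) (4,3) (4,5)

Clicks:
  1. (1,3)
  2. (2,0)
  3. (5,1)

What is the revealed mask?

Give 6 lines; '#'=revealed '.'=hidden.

Answer: ......
...#..
#.....
......
###...
###...

Derivation:
Click 1 (1,3) count=2: revealed 1 new [(1,3)] -> total=1
Click 2 (2,0) count=1: revealed 1 new [(2,0)] -> total=2
Click 3 (5,1) count=0: revealed 6 new [(4,0) (4,1) (4,2) (5,0) (5,1) (5,2)] -> total=8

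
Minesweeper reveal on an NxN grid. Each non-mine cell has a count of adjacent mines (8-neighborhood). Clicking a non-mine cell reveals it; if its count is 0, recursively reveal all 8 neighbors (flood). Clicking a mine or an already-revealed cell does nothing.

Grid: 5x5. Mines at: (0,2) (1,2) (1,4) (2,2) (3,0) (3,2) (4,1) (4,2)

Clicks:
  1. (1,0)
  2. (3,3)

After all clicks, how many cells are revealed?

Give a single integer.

Answer: 7

Derivation:
Click 1 (1,0) count=0: revealed 6 new [(0,0) (0,1) (1,0) (1,1) (2,0) (2,1)] -> total=6
Click 2 (3,3) count=3: revealed 1 new [(3,3)] -> total=7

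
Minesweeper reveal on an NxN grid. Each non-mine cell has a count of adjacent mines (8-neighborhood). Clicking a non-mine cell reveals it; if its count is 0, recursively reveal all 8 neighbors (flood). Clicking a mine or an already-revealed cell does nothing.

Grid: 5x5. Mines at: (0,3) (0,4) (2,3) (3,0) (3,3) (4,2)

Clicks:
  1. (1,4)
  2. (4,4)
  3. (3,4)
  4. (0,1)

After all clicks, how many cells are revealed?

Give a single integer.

Answer: 12

Derivation:
Click 1 (1,4) count=3: revealed 1 new [(1,4)] -> total=1
Click 2 (4,4) count=1: revealed 1 new [(4,4)] -> total=2
Click 3 (3,4) count=2: revealed 1 new [(3,4)] -> total=3
Click 4 (0,1) count=0: revealed 9 new [(0,0) (0,1) (0,2) (1,0) (1,1) (1,2) (2,0) (2,1) (2,2)] -> total=12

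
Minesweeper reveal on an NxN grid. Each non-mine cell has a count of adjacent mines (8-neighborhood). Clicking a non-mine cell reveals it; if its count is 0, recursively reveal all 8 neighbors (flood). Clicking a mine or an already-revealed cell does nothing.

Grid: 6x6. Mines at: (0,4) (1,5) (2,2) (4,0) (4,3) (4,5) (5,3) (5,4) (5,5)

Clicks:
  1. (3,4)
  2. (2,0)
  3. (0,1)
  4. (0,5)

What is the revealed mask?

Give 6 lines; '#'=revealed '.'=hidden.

Answer: ####.#
####..
##....
##..#.
......
......

Derivation:
Click 1 (3,4) count=2: revealed 1 new [(3,4)] -> total=1
Click 2 (2,0) count=0: revealed 12 new [(0,0) (0,1) (0,2) (0,3) (1,0) (1,1) (1,2) (1,3) (2,0) (2,1) (3,0) (3,1)] -> total=13
Click 3 (0,1) count=0: revealed 0 new [(none)] -> total=13
Click 4 (0,5) count=2: revealed 1 new [(0,5)] -> total=14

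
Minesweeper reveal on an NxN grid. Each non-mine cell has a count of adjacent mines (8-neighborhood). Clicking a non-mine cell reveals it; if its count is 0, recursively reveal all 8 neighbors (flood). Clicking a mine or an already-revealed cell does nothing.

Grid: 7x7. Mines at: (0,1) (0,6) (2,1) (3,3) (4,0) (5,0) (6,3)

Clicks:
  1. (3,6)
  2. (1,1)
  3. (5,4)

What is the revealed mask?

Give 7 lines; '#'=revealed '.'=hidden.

Answer: ..####.
.######
..#####
....###
....###
....###
....###

Derivation:
Click 1 (3,6) count=0: revealed 26 new [(0,2) (0,3) (0,4) (0,5) (1,2) (1,3) (1,4) (1,5) (1,6) (2,2) (2,3) (2,4) (2,5) (2,6) (3,4) (3,5) (3,6) (4,4) (4,5) (4,6) (5,4) (5,5) (5,6) (6,4) (6,5) (6,6)] -> total=26
Click 2 (1,1) count=2: revealed 1 new [(1,1)] -> total=27
Click 3 (5,4) count=1: revealed 0 new [(none)] -> total=27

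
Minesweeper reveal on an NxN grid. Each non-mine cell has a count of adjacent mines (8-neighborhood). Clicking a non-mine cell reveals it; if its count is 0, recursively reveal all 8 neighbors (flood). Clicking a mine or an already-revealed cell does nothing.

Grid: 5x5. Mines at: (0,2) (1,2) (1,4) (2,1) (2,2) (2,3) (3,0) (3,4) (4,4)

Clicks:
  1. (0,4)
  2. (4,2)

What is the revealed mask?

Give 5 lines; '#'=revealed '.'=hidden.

Answer: ....#
.....
.....
.###.
.###.

Derivation:
Click 1 (0,4) count=1: revealed 1 new [(0,4)] -> total=1
Click 2 (4,2) count=0: revealed 6 new [(3,1) (3,2) (3,3) (4,1) (4,2) (4,3)] -> total=7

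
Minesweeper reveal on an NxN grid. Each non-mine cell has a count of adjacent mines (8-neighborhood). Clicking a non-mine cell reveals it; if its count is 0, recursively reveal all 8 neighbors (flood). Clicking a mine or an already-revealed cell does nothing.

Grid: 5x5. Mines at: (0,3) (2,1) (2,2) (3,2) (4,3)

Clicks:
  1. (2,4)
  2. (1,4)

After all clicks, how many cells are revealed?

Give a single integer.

Click 1 (2,4) count=0: revealed 6 new [(1,3) (1,4) (2,3) (2,4) (3,3) (3,4)] -> total=6
Click 2 (1,4) count=1: revealed 0 new [(none)] -> total=6

Answer: 6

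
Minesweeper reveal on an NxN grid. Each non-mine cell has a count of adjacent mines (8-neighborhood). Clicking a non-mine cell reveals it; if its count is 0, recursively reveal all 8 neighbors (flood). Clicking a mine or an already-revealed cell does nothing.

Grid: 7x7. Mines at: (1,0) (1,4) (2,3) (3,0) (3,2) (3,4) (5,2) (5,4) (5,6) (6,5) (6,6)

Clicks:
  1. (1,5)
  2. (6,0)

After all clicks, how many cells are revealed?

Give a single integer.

Answer: 7

Derivation:
Click 1 (1,5) count=1: revealed 1 new [(1,5)] -> total=1
Click 2 (6,0) count=0: revealed 6 new [(4,0) (4,1) (5,0) (5,1) (6,0) (6,1)] -> total=7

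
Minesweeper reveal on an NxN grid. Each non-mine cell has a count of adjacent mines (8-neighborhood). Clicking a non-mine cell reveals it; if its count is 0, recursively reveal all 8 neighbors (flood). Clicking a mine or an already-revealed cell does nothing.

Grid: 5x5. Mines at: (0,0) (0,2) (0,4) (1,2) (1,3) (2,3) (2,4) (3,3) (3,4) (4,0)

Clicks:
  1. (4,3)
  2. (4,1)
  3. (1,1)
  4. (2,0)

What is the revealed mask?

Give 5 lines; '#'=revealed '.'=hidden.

Answer: .....
##...
##...
##...
.#.#.

Derivation:
Click 1 (4,3) count=2: revealed 1 new [(4,3)] -> total=1
Click 2 (4,1) count=1: revealed 1 new [(4,1)] -> total=2
Click 3 (1,1) count=3: revealed 1 new [(1,1)] -> total=3
Click 4 (2,0) count=0: revealed 5 new [(1,0) (2,0) (2,1) (3,0) (3,1)] -> total=8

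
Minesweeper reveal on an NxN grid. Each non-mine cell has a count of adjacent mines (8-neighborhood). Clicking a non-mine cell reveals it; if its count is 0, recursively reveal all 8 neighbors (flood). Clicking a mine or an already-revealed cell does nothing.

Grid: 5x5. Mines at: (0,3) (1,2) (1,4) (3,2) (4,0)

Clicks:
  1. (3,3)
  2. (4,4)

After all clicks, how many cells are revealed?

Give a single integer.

Click 1 (3,3) count=1: revealed 1 new [(3,3)] -> total=1
Click 2 (4,4) count=0: revealed 5 new [(2,3) (2,4) (3,4) (4,3) (4,4)] -> total=6

Answer: 6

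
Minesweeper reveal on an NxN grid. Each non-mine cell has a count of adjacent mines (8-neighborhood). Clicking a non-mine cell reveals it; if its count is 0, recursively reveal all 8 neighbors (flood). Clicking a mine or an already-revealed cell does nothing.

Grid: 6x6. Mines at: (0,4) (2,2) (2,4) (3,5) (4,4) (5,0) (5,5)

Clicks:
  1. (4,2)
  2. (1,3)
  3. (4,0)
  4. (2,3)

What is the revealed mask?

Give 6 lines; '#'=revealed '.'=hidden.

Answer: ......
...#..
...#..
.###..
####..
.###..

Derivation:
Click 1 (4,2) count=0: revealed 9 new [(3,1) (3,2) (3,3) (4,1) (4,2) (4,3) (5,1) (5,2) (5,3)] -> total=9
Click 2 (1,3) count=3: revealed 1 new [(1,3)] -> total=10
Click 3 (4,0) count=1: revealed 1 new [(4,0)] -> total=11
Click 4 (2,3) count=2: revealed 1 new [(2,3)] -> total=12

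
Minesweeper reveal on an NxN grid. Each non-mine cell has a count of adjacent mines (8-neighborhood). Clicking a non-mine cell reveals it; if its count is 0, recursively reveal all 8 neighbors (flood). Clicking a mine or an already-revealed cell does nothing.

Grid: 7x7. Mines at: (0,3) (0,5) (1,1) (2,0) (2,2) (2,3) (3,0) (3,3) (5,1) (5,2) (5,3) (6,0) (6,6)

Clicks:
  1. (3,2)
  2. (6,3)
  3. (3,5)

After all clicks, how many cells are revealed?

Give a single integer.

Click 1 (3,2) count=3: revealed 1 new [(3,2)] -> total=1
Click 2 (6,3) count=2: revealed 1 new [(6,3)] -> total=2
Click 3 (3,5) count=0: revealed 15 new [(1,4) (1,5) (1,6) (2,4) (2,5) (2,6) (3,4) (3,5) (3,6) (4,4) (4,5) (4,6) (5,4) (5,5) (5,6)] -> total=17

Answer: 17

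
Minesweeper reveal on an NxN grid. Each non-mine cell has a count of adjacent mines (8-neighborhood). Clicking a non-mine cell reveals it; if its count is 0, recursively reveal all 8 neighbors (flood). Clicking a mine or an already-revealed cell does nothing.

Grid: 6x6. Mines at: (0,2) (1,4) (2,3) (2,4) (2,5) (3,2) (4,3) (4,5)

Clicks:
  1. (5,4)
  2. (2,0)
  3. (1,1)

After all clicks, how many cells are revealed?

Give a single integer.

Click 1 (5,4) count=2: revealed 1 new [(5,4)] -> total=1
Click 2 (2,0) count=0: revealed 14 new [(0,0) (0,1) (1,0) (1,1) (2,0) (2,1) (3,0) (3,1) (4,0) (4,1) (4,2) (5,0) (5,1) (5,2)] -> total=15
Click 3 (1,1) count=1: revealed 0 new [(none)] -> total=15

Answer: 15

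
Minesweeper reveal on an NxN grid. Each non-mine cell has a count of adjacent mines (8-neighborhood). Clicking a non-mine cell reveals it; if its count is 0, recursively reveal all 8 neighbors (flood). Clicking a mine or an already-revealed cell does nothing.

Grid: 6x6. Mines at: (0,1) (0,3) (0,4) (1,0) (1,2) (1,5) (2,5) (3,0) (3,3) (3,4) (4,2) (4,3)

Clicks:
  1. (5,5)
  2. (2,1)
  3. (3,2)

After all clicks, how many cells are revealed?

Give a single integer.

Click 1 (5,5) count=0: revealed 4 new [(4,4) (4,5) (5,4) (5,5)] -> total=4
Click 2 (2,1) count=3: revealed 1 new [(2,1)] -> total=5
Click 3 (3,2) count=3: revealed 1 new [(3,2)] -> total=6

Answer: 6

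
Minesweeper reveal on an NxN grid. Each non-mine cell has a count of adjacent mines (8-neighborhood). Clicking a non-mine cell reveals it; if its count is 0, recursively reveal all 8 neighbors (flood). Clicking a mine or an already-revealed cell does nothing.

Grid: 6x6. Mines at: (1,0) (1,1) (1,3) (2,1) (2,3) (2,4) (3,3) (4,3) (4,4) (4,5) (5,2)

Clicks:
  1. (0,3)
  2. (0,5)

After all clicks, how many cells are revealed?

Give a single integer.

Answer: 5

Derivation:
Click 1 (0,3) count=1: revealed 1 new [(0,3)] -> total=1
Click 2 (0,5) count=0: revealed 4 new [(0,4) (0,5) (1,4) (1,5)] -> total=5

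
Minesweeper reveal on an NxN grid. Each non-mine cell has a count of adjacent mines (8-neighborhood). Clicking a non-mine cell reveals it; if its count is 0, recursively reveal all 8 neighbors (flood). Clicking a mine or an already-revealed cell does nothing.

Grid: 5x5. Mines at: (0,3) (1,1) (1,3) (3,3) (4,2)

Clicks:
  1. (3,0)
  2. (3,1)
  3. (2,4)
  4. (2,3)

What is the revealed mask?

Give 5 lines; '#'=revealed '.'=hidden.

Answer: .....
.....
##.##
##...
##...

Derivation:
Click 1 (3,0) count=0: revealed 6 new [(2,0) (2,1) (3,0) (3,1) (4,0) (4,1)] -> total=6
Click 2 (3,1) count=1: revealed 0 new [(none)] -> total=6
Click 3 (2,4) count=2: revealed 1 new [(2,4)] -> total=7
Click 4 (2,3) count=2: revealed 1 new [(2,3)] -> total=8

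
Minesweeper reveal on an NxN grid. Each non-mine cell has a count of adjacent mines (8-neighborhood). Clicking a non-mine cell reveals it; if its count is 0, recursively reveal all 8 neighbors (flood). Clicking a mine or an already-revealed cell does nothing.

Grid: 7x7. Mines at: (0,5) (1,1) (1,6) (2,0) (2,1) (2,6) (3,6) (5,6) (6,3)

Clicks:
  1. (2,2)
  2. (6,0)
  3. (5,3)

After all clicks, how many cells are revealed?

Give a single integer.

Answer: 32

Derivation:
Click 1 (2,2) count=2: revealed 1 new [(2,2)] -> total=1
Click 2 (6,0) count=0: revealed 31 new [(0,2) (0,3) (0,4) (1,2) (1,3) (1,4) (1,5) (2,3) (2,4) (2,5) (3,0) (3,1) (3,2) (3,3) (3,4) (3,5) (4,0) (4,1) (4,2) (4,3) (4,4) (4,5) (5,0) (5,1) (5,2) (5,3) (5,4) (5,5) (6,0) (6,1) (6,2)] -> total=32
Click 3 (5,3) count=1: revealed 0 new [(none)] -> total=32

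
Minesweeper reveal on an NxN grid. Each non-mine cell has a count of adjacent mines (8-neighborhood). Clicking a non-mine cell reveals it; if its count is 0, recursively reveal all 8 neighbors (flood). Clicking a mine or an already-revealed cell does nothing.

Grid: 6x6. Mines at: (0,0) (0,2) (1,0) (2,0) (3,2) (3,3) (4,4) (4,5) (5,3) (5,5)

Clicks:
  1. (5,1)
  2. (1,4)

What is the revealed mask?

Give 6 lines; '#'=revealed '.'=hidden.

Answer: ...###
...###
...###
##..##
###...
###...

Derivation:
Click 1 (5,1) count=0: revealed 8 new [(3,0) (3,1) (4,0) (4,1) (4,2) (5,0) (5,1) (5,2)] -> total=8
Click 2 (1,4) count=0: revealed 11 new [(0,3) (0,4) (0,5) (1,3) (1,4) (1,5) (2,3) (2,4) (2,5) (3,4) (3,5)] -> total=19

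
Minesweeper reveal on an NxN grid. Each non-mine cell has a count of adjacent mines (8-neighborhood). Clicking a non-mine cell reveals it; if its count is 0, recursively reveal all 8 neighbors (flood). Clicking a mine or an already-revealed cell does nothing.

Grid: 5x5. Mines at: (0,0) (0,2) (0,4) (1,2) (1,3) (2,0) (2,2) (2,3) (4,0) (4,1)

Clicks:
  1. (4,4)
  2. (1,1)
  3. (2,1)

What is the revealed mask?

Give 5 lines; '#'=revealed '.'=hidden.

Answer: .....
.#...
.#...
..###
..###

Derivation:
Click 1 (4,4) count=0: revealed 6 new [(3,2) (3,3) (3,4) (4,2) (4,3) (4,4)] -> total=6
Click 2 (1,1) count=5: revealed 1 new [(1,1)] -> total=7
Click 3 (2,1) count=3: revealed 1 new [(2,1)] -> total=8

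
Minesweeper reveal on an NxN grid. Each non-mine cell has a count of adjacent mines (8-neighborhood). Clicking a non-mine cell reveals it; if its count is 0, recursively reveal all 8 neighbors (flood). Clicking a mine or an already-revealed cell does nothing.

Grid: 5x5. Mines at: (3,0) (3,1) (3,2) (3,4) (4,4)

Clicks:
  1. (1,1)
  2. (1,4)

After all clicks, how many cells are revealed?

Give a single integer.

Answer: 15

Derivation:
Click 1 (1,1) count=0: revealed 15 new [(0,0) (0,1) (0,2) (0,3) (0,4) (1,0) (1,1) (1,2) (1,3) (1,4) (2,0) (2,1) (2,2) (2,3) (2,4)] -> total=15
Click 2 (1,4) count=0: revealed 0 new [(none)] -> total=15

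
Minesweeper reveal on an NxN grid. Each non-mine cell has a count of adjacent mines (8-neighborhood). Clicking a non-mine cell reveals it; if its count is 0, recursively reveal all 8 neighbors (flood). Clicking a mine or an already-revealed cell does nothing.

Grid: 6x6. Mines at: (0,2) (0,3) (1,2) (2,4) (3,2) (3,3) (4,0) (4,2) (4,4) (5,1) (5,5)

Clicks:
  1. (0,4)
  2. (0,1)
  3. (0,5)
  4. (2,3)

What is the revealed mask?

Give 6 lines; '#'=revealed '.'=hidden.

Click 1 (0,4) count=1: revealed 1 new [(0,4)] -> total=1
Click 2 (0,1) count=2: revealed 1 new [(0,1)] -> total=2
Click 3 (0,5) count=0: revealed 3 new [(0,5) (1,4) (1,5)] -> total=5
Click 4 (2,3) count=4: revealed 1 new [(2,3)] -> total=6

Answer: .#..##
....##
...#..
......
......
......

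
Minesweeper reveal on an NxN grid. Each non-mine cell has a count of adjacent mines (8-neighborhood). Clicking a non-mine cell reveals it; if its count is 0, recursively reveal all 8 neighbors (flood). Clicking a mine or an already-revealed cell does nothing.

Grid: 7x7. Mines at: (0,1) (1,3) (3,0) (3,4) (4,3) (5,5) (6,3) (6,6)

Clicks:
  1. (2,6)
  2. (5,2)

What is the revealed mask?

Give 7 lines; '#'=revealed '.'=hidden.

Click 1 (2,6) count=0: revealed 13 new [(0,4) (0,5) (0,6) (1,4) (1,5) (1,6) (2,4) (2,5) (2,6) (3,5) (3,6) (4,5) (4,6)] -> total=13
Click 2 (5,2) count=2: revealed 1 new [(5,2)] -> total=14

Answer: ....###
....###
....###
.....##
.....##
..#....
.......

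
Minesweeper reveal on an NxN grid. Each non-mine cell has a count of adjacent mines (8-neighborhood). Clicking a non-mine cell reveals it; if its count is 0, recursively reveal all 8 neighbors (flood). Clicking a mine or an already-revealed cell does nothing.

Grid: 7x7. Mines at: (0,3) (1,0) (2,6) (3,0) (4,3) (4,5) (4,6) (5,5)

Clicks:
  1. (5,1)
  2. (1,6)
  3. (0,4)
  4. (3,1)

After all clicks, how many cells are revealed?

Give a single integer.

Answer: 16

Derivation:
Click 1 (5,1) count=0: revealed 13 new [(4,0) (4,1) (4,2) (5,0) (5,1) (5,2) (5,3) (5,4) (6,0) (6,1) (6,2) (6,3) (6,4)] -> total=13
Click 2 (1,6) count=1: revealed 1 new [(1,6)] -> total=14
Click 3 (0,4) count=1: revealed 1 new [(0,4)] -> total=15
Click 4 (3,1) count=1: revealed 1 new [(3,1)] -> total=16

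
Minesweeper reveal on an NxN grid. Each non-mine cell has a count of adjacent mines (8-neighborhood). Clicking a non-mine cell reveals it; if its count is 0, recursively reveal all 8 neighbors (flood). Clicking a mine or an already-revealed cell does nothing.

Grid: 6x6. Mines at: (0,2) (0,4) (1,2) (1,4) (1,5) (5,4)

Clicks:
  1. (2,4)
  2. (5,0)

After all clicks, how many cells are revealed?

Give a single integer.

Answer: 26

Derivation:
Click 1 (2,4) count=2: revealed 1 new [(2,4)] -> total=1
Click 2 (5,0) count=0: revealed 25 new [(0,0) (0,1) (1,0) (1,1) (2,0) (2,1) (2,2) (2,3) (2,5) (3,0) (3,1) (3,2) (3,3) (3,4) (3,5) (4,0) (4,1) (4,2) (4,3) (4,4) (4,5) (5,0) (5,1) (5,2) (5,3)] -> total=26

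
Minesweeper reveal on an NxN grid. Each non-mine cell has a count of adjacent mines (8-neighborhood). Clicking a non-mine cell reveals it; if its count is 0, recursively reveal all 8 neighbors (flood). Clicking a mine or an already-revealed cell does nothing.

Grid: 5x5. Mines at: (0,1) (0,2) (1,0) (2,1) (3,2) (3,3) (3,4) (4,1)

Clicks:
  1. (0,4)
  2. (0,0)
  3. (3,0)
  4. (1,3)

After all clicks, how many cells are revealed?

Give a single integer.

Click 1 (0,4) count=0: revealed 6 new [(0,3) (0,4) (1,3) (1,4) (2,3) (2,4)] -> total=6
Click 2 (0,0) count=2: revealed 1 new [(0,0)] -> total=7
Click 3 (3,0) count=2: revealed 1 new [(3,0)] -> total=8
Click 4 (1,3) count=1: revealed 0 new [(none)] -> total=8

Answer: 8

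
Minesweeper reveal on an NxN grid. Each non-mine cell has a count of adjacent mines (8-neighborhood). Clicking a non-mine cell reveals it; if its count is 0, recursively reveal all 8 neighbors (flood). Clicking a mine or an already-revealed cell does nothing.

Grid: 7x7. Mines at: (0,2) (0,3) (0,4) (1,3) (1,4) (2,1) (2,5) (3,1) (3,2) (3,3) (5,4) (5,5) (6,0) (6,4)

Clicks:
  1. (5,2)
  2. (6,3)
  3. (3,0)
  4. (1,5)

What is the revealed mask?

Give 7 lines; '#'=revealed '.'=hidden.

Answer: .......
.....#.
.......
#......
.###...
.###...
.###...

Derivation:
Click 1 (5,2) count=0: revealed 9 new [(4,1) (4,2) (4,3) (5,1) (5,2) (5,3) (6,1) (6,2) (6,3)] -> total=9
Click 2 (6,3) count=2: revealed 0 new [(none)] -> total=9
Click 3 (3,0) count=2: revealed 1 new [(3,0)] -> total=10
Click 4 (1,5) count=3: revealed 1 new [(1,5)] -> total=11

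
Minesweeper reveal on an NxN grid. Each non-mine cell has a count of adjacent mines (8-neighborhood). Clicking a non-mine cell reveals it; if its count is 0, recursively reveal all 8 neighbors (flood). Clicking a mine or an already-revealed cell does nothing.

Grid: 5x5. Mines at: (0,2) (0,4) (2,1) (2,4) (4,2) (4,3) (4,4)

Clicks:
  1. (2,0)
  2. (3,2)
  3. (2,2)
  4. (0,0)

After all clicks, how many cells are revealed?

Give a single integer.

Click 1 (2,0) count=1: revealed 1 new [(2,0)] -> total=1
Click 2 (3,2) count=3: revealed 1 new [(3,2)] -> total=2
Click 3 (2,2) count=1: revealed 1 new [(2,2)] -> total=3
Click 4 (0,0) count=0: revealed 4 new [(0,0) (0,1) (1,0) (1,1)] -> total=7

Answer: 7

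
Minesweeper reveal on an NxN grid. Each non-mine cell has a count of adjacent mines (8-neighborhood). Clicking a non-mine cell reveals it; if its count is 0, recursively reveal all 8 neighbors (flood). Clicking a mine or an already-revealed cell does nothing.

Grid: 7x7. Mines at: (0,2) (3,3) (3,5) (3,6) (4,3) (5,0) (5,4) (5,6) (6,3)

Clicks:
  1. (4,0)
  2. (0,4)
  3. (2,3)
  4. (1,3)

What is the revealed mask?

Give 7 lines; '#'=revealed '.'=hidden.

Click 1 (4,0) count=1: revealed 1 new [(4,0)] -> total=1
Click 2 (0,4) count=0: revealed 12 new [(0,3) (0,4) (0,5) (0,6) (1,3) (1,4) (1,5) (1,6) (2,3) (2,4) (2,5) (2,6)] -> total=13
Click 3 (2,3) count=1: revealed 0 new [(none)] -> total=13
Click 4 (1,3) count=1: revealed 0 new [(none)] -> total=13

Answer: ...####
...####
...####
.......
#......
.......
.......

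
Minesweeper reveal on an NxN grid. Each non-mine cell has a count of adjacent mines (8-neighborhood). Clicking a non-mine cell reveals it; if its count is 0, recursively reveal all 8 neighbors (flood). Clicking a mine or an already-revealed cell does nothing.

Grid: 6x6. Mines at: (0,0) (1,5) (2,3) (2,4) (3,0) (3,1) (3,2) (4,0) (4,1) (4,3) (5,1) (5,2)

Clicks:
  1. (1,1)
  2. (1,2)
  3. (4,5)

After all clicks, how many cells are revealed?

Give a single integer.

Click 1 (1,1) count=1: revealed 1 new [(1,1)] -> total=1
Click 2 (1,2) count=1: revealed 1 new [(1,2)] -> total=2
Click 3 (4,5) count=0: revealed 6 new [(3,4) (3,5) (4,4) (4,5) (5,4) (5,5)] -> total=8

Answer: 8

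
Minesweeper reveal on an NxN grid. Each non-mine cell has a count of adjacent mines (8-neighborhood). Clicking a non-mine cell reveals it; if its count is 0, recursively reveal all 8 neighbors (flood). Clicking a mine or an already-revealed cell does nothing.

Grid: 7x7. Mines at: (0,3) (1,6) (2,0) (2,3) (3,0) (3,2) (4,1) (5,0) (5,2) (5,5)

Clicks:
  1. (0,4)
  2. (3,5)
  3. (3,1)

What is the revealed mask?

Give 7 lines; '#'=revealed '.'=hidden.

Answer: ....#..
.......
....###
.#..###
....###
.......
.......

Derivation:
Click 1 (0,4) count=1: revealed 1 new [(0,4)] -> total=1
Click 2 (3,5) count=0: revealed 9 new [(2,4) (2,5) (2,6) (3,4) (3,5) (3,6) (4,4) (4,5) (4,6)] -> total=10
Click 3 (3,1) count=4: revealed 1 new [(3,1)] -> total=11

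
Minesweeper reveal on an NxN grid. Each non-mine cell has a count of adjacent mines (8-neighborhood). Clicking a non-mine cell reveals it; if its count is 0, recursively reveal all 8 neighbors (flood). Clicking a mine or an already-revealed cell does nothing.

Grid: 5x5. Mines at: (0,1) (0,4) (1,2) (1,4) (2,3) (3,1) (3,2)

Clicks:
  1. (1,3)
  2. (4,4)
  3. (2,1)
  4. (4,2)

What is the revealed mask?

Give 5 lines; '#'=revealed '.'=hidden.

Answer: .....
...#.
.#...
...##
..###

Derivation:
Click 1 (1,3) count=4: revealed 1 new [(1,3)] -> total=1
Click 2 (4,4) count=0: revealed 4 new [(3,3) (3,4) (4,3) (4,4)] -> total=5
Click 3 (2,1) count=3: revealed 1 new [(2,1)] -> total=6
Click 4 (4,2) count=2: revealed 1 new [(4,2)] -> total=7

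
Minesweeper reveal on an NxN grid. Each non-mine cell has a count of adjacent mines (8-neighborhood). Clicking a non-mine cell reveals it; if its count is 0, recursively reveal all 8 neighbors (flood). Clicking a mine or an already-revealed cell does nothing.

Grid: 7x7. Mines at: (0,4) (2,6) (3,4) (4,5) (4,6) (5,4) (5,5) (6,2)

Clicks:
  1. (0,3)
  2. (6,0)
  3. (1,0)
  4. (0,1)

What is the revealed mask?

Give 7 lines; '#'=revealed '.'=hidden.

Answer: ####...
####...
####...
####...
####...
####...
##.....

Derivation:
Click 1 (0,3) count=1: revealed 1 new [(0,3)] -> total=1
Click 2 (6,0) count=0: revealed 25 new [(0,0) (0,1) (0,2) (1,0) (1,1) (1,2) (1,3) (2,0) (2,1) (2,2) (2,3) (3,0) (3,1) (3,2) (3,3) (4,0) (4,1) (4,2) (4,3) (5,0) (5,1) (5,2) (5,3) (6,0) (6,1)] -> total=26
Click 3 (1,0) count=0: revealed 0 new [(none)] -> total=26
Click 4 (0,1) count=0: revealed 0 new [(none)] -> total=26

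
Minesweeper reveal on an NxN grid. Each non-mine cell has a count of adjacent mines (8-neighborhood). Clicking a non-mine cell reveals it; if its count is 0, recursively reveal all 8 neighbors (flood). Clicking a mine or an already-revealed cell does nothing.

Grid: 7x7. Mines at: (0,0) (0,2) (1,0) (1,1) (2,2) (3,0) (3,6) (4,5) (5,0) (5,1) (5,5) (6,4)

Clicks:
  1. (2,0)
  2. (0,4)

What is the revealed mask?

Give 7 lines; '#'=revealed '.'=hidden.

Answer: ...####
...####
#..####
...###.
.......
.......
.......

Derivation:
Click 1 (2,0) count=3: revealed 1 new [(2,0)] -> total=1
Click 2 (0,4) count=0: revealed 15 new [(0,3) (0,4) (0,5) (0,6) (1,3) (1,4) (1,5) (1,6) (2,3) (2,4) (2,5) (2,6) (3,3) (3,4) (3,5)] -> total=16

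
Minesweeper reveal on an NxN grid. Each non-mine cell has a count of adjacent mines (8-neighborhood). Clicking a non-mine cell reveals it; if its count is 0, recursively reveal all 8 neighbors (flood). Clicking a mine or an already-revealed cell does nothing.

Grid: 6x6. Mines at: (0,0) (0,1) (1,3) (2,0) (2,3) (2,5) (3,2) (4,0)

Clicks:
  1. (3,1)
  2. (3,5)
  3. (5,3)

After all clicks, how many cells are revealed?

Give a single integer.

Click 1 (3,1) count=3: revealed 1 new [(3,1)] -> total=1
Click 2 (3,5) count=1: revealed 1 new [(3,5)] -> total=2
Click 3 (5,3) count=0: revealed 12 new [(3,3) (3,4) (4,1) (4,2) (4,3) (4,4) (4,5) (5,1) (5,2) (5,3) (5,4) (5,5)] -> total=14

Answer: 14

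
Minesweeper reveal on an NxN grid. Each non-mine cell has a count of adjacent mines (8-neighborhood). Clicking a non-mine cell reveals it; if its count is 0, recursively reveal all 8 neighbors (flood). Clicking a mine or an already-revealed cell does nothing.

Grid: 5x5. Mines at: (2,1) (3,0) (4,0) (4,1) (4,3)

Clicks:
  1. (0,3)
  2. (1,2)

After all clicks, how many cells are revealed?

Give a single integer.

Answer: 16

Derivation:
Click 1 (0,3) count=0: revealed 16 new [(0,0) (0,1) (0,2) (0,3) (0,4) (1,0) (1,1) (1,2) (1,3) (1,4) (2,2) (2,3) (2,4) (3,2) (3,3) (3,4)] -> total=16
Click 2 (1,2) count=1: revealed 0 new [(none)] -> total=16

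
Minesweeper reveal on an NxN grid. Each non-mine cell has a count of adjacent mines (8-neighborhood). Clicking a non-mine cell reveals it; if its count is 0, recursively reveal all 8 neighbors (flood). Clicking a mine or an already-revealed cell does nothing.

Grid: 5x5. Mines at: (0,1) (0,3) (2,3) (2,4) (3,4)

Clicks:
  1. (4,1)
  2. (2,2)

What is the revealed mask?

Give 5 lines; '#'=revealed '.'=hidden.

Answer: .....
###..
###..
####.
####.

Derivation:
Click 1 (4,1) count=0: revealed 14 new [(1,0) (1,1) (1,2) (2,0) (2,1) (2,2) (3,0) (3,1) (3,2) (3,3) (4,0) (4,1) (4,2) (4,3)] -> total=14
Click 2 (2,2) count=1: revealed 0 new [(none)] -> total=14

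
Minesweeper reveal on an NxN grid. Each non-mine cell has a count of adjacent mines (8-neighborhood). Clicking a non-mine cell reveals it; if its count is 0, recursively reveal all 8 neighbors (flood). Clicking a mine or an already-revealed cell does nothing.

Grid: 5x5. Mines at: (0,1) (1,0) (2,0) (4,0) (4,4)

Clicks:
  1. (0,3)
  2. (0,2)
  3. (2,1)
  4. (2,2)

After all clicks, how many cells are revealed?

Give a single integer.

Answer: 18

Derivation:
Click 1 (0,3) count=0: revealed 18 new [(0,2) (0,3) (0,4) (1,1) (1,2) (1,3) (1,4) (2,1) (2,2) (2,3) (2,4) (3,1) (3,2) (3,3) (3,4) (4,1) (4,2) (4,3)] -> total=18
Click 2 (0,2) count=1: revealed 0 new [(none)] -> total=18
Click 3 (2,1) count=2: revealed 0 new [(none)] -> total=18
Click 4 (2,2) count=0: revealed 0 new [(none)] -> total=18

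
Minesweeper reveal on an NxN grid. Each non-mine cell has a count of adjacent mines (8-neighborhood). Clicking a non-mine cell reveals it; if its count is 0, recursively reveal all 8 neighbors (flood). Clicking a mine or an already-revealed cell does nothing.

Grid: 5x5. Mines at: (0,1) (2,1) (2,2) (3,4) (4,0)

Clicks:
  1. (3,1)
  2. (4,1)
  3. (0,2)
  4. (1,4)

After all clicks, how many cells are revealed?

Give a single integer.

Answer: 10

Derivation:
Click 1 (3,1) count=3: revealed 1 new [(3,1)] -> total=1
Click 2 (4,1) count=1: revealed 1 new [(4,1)] -> total=2
Click 3 (0,2) count=1: revealed 1 new [(0,2)] -> total=3
Click 4 (1,4) count=0: revealed 7 new [(0,3) (0,4) (1,2) (1,3) (1,4) (2,3) (2,4)] -> total=10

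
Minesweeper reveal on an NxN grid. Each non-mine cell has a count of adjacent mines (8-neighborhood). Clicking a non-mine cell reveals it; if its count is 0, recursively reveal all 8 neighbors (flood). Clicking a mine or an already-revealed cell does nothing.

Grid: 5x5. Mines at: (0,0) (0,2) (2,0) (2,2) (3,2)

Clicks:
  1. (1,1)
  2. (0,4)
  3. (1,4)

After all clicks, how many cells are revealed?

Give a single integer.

Click 1 (1,1) count=4: revealed 1 new [(1,1)] -> total=1
Click 2 (0,4) count=0: revealed 10 new [(0,3) (0,4) (1,3) (1,4) (2,3) (2,4) (3,3) (3,4) (4,3) (4,4)] -> total=11
Click 3 (1,4) count=0: revealed 0 new [(none)] -> total=11

Answer: 11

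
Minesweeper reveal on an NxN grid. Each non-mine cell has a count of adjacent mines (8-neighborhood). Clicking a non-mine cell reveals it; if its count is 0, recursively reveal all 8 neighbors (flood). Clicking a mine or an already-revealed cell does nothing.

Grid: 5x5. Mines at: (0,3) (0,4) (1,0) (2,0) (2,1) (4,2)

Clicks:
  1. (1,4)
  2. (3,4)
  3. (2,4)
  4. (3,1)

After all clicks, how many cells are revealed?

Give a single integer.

Click 1 (1,4) count=2: revealed 1 new [(1,4)] -> total=1
Click 2 (3,4) count=0: revealed 10 new [(1,2) (1,3) (2,2) (2,3) (2,4) (3,2) (3,3) (3,4) (4,3) (4,4)] -> total=11
Click 3 (2,4) count=0: revealed 0 new [(none)] -> total=11
Click 4 (3,1) count=3: revealed 1 new [(3,1)] -> total=12

Answer: 12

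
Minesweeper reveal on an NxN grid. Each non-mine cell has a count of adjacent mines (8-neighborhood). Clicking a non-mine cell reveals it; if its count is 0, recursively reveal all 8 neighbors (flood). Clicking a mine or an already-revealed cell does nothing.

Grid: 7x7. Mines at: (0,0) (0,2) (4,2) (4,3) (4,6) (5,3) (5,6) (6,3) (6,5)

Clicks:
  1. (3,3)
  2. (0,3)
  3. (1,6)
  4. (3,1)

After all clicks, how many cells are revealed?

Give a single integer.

Answer: 33

Derivation:
Click 1 (3,3) count=2: revealed 1 new [(3,3)] -> total=1
Click 2 (0,3) count=1: revealed 1 new [(0,3)] -> total=2
Click 3 (1,6) count=0: revealed 31 new [(0,4) (0,5) (0,6) (1,0) (1,1) (1,2) (1,3) (1,4) (1,5) (1,6) (2,0) (2,1) (2,2) (2,3) (2,4) (2,5) (2,6) (3,0) (3,1) (3,2) (3,4) (3,5) (3,6) (4,0) (4,1) (5,0) (5,1) (5,2) (6,0) (6,1) (6,2)] -> total=33
Click 4 (3,1) count=1: revealed 0 new [(none)] -> total=33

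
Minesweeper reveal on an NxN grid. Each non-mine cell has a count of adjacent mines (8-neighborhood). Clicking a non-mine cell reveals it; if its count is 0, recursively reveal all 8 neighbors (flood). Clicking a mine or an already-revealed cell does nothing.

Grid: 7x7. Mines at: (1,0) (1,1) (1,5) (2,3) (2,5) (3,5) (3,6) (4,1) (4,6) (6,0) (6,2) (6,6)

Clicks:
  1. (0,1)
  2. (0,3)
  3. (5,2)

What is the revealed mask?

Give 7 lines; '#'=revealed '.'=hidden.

Click 1 (0,1) count=2: revealed 1 new [(0,1)] -> total=1
Click 2 (0,3) count=0: revealed 6 new [(0,2) (0,3) (0,4) (1,2) (1,3) (1,4)] -> total=7
Click 3 (5,2) count=2: revealed 1 new [(5,2)] -> total=8

Answer: .####..
..###..
.......
.......
.......
..#....
.......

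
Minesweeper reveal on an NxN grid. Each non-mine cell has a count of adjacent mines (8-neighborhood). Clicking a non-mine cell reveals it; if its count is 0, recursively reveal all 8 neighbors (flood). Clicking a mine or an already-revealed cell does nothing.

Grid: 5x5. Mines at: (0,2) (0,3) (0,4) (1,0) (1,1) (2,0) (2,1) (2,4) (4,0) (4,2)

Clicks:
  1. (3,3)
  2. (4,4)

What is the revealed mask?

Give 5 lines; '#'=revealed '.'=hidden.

Answer: .....
.....
.....
...##
...##

Derivation:
Click 1 (3,3) count=2: revealed 1 new [(3,3)] -> total=1
Click 2 (4,4) count=0: revealed 3 new [(3,4) (4,3) (4,4)] -> total=4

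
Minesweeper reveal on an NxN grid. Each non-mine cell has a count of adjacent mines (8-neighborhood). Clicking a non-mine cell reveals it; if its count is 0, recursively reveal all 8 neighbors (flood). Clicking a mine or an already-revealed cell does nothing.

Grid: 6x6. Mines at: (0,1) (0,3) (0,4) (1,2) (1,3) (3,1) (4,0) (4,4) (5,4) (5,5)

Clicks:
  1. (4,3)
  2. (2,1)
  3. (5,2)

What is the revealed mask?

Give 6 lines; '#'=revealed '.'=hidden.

Answer: ......
......
.#....
......
.###..
.###..

Derivation:
Click 1 (4,3) count=2: revealed 1 new [(4,3)] -> total=1
Click 2 (2,1) count=2: revealed 1 new [(2,1)] -> total=2
Click 3 (5,2) count=0: revealed 5 new [(4,1) (4,2) (5,1) (5,2) (5,3)] -> total=7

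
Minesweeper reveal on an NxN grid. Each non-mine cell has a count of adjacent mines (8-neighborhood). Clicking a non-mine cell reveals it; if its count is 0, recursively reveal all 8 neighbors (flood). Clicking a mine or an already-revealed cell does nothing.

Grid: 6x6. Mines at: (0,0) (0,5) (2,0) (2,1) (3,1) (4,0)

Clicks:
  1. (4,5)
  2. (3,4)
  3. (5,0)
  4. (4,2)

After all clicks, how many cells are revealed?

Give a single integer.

Click 1 (4,5) count=0: revealed 27 new [(0,1) (0,2) (0,3) (0,4) (1,1) (1,2) (1,3) (1,4) (1,5) (2,2) (2,3) (2,4) (2,5) (3,2) (3,3) (3,4) (3,5) (4,1) (4,2) (4,3) (4,4) (4,5) (5,1) (5,2) (5,3) (5,4) (5,5)] -> total=27
Click 2 (3,4) count=0: revealed 0 new [(none)] -> total=27
Click 3 (5,0) count=1: revealed 1 new [(5,0)] -> total=28
Click 4 (4,2) count=1: revealed 0 new [(none)] -> total=28

Answer: 28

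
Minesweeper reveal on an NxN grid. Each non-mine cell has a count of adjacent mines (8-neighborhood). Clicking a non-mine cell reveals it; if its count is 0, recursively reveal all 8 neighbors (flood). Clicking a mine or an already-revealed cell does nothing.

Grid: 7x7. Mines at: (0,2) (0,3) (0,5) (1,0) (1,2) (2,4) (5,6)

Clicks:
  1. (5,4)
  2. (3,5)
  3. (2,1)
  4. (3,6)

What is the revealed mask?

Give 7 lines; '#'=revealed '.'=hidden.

Click 1 (5,4) count=0: revealed 28 new [(2,0) (2,1) (2,2) (2,3) (3,0) (3,1) (3,2) (3,3) (3,4) (3,5) (4,0) (4,1) (4,2) (4,3) (4,4) (4,5) (5,0) (5,1) (5,2) (5,3) (5,4) (5,5) (6,0) (6,1) (6,2) (6,3) (6,4) (6,5)] -> total=28
Click 2 (3,5) count=1: revealed 0 new [(none)] -> total=28
Click 3 (2,1) count=2: revealed 0 new [(none)] -> total=28
Click 4 (3,6) count=0: revealed 6 new [(1,5) (1,6) (2,5) (2,6) (3,6) (4,6)] -> total=34

Answer: .......
.....##
####.##
#######
#######
######.
######.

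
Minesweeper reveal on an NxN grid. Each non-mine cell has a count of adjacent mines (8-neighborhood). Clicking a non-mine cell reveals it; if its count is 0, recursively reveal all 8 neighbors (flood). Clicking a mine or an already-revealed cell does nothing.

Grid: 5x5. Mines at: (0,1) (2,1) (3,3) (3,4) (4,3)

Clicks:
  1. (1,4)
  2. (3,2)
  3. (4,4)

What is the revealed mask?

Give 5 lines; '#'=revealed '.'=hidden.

Click 1 (1,4) count=0: revealed 9 new [(0,2) (0,3) (0,4) (1,2) (1,3) (1,4) (2,2) (2,3) (2,4)] -> total=9
Click 2 (3,2) count=3: revealed 1 new [(3,2)] -> total=10
Click 3 (4,4) count=3: revealed 1 new [(4,4)] -> total=11

Answer: ..###
..###
..###
..#..
....#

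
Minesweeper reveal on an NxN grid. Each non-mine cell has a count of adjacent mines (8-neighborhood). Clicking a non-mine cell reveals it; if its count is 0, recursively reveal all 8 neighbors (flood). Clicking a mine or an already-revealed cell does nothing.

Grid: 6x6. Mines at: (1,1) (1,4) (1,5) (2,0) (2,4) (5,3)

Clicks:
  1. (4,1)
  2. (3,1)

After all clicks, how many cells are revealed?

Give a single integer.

Answer: 14

Derivation:
Click 1 (4,1) count=0: revealed 14 new [(2,1) (2,2) (2,3) (3,0) (3,1) (3,2) (3,3) (4,0) (4,1) (4,2) (4,3) (5,0) (5,1) (5,2)] -> total=14
Click 2 (3,1) count=1: revealed 0 new [(none)] -> total=14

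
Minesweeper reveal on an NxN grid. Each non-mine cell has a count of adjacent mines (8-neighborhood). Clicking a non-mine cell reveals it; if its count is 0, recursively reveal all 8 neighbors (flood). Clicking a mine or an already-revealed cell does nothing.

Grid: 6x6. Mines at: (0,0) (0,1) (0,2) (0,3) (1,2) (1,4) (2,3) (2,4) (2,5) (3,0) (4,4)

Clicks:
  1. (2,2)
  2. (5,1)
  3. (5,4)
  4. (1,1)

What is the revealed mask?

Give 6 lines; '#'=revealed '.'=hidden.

Answer: ......
.#....
..#...
.###..
####..
#####.

Derivation:
Click 1 (2,2) count=2: revealed 1 new [(2,2)] -> total=1
Click 2 (5,1) count=0: revealed 11 new [(3,1) (3,2) (3,3) (4,0) (4,1) (4,2) (4,3) (5,0) (5,1) (5,2) (5,3)] -> total=12
Click 3 (5,4) count=1: revealed 1 new [(5,4)] -> total=13
Click 4 (1,1) count=4: revealed 1 new [(1,1)] -> total=14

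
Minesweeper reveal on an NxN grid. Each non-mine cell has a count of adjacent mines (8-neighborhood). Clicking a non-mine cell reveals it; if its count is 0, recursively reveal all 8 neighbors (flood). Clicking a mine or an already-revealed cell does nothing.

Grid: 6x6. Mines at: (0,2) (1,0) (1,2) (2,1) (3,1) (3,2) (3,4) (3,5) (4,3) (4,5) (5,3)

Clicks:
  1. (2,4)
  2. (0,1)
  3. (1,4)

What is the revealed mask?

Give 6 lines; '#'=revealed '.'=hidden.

Answer: .#.###
...###
...###
......
......
......

Derivation:
Click 1 (2,4) count=2: revealed 1 new [(2,4)] -> total=1
Click 2 (0,1) count=3: revealed 1 new [(0,1)] -> total=2
Click 3 (1,4) count=0: revealed 8 new [(0,3) (0,4) (0,5) (1,3) (1,4) (1,5) (2,3) (2,5)] -> total=10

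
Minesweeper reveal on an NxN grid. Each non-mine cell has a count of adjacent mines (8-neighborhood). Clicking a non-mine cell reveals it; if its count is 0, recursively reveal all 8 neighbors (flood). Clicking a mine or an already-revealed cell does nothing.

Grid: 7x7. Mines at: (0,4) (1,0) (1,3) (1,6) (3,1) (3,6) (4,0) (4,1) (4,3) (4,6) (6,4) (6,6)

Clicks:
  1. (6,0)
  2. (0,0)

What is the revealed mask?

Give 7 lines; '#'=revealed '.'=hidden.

Click 1 (6,0) count=0: revealed 8 new [(5,0) (5,1) (5,2) (5,3) (6,0) (6,1) (6,2) (6,3)] -> total=8
Click 2 (0,0) count=1: revealed 1 new [(0,0)] -> total=9

Answer: #......
.......
.......
.......
.......
####...
####...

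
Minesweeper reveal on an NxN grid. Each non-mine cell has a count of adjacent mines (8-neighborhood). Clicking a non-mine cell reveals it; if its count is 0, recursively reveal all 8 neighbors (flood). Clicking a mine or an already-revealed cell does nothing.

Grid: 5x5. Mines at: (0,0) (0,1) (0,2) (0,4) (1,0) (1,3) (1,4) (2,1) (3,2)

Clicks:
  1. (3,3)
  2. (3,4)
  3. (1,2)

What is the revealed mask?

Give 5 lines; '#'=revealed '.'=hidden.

Answer: .....
..#..
...##
...##
...##

Derivation:
Click 1 (3,3) count=1: revealed 1 new [(3,3)] -> total=1
Click 2 (3,4) count=0: revealed 5 new [(2,3) (2,4) (3,4) (4,3) (4,4)] -> total=6
Click 3 (1,2) count=4: revealed 1 new [(1,2)] -> total=7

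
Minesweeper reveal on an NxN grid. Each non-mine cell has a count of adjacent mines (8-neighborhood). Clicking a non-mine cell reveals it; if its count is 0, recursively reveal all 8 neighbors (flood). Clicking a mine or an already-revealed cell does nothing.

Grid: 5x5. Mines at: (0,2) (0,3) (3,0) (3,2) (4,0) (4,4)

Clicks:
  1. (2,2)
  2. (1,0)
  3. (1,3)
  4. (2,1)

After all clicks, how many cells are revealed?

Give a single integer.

Click 1 (2,2) count=1: revealed 1 new [(2,2)] -> total=1
Click 2 (1,0) count=0: revealed 6 new [(0,0) (0,1) (1,0) (1,1) (2,0) (2,1)] -> total=7
Click 3 (1,3) count=2: revealed 1 new [(1,3)] -> total=8
Click 4 (2,1) count=2: revealed 0 new [(none)] -> total=8

Answer: 8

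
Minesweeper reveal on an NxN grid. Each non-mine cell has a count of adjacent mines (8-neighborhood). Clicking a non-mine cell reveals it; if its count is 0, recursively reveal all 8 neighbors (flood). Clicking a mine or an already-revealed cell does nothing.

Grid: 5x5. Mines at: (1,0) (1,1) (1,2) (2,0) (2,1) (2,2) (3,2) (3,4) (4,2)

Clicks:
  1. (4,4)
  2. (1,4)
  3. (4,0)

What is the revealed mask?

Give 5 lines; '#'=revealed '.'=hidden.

Answer: ...##
...##
...##
##...
##..#

Derivation:
Click 1 (4,4) count=1: revealed 1 new [(4,4)] -> total=1
Click 2 (1,4) count=0: revealed 6 new [(0,3) (0,4) (1,3) (1,4) (2,3) (2,4)] -> total=7
Click 3 (4,0) count=0: revealed 4 new [(3,0) (3,1) (4,0) (4,1)] -> total=11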